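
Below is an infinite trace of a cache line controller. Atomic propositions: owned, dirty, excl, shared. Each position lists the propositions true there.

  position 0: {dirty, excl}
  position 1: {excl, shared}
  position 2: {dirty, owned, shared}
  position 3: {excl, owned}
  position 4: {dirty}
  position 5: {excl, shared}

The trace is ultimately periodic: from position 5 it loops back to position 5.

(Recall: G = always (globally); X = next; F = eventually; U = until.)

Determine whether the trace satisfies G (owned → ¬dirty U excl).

owned → ¬dirty U excl must hold at every position from 0 onward. It fails at position 2, so G (owned → ¬dirty U excl) is false.
Positions where owned holds: 2, 3.
Check ¬dirty U excl at each: 2→fails, 3→ok.

Does not hold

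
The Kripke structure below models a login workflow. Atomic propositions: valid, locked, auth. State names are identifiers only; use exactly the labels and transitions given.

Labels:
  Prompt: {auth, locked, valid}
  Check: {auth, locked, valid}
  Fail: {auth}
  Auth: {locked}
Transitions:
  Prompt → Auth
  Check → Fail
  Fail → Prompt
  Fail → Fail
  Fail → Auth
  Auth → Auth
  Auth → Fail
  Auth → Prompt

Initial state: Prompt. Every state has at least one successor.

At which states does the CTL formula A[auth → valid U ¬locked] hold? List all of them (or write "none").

States satisfying auth → valid: {Prompt, Check, Auth}.
States satisfying ¬locked: {Fail}.
States satisfying A[auth → valid U ¬locked]: {Check, Fail}.

{Check, Fail}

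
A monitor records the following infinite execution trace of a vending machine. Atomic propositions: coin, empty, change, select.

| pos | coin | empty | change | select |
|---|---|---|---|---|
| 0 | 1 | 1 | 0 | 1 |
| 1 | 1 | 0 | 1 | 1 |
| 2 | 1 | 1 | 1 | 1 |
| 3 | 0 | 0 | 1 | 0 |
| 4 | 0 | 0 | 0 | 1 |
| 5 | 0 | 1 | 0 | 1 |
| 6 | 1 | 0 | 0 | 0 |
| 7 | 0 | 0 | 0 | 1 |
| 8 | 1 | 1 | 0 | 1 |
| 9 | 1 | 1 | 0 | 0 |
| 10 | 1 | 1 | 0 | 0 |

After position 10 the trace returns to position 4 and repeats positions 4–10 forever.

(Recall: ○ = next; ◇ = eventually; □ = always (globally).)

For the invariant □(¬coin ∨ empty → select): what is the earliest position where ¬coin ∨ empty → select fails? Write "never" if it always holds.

Check ¬coin ∨ empty → select at each position in order: 0 ✓, 1 ✓, 2 ✓.
At position 3 the labels are {change}, so ¬coin ∨ empty → select is false there. This is the first violation.

3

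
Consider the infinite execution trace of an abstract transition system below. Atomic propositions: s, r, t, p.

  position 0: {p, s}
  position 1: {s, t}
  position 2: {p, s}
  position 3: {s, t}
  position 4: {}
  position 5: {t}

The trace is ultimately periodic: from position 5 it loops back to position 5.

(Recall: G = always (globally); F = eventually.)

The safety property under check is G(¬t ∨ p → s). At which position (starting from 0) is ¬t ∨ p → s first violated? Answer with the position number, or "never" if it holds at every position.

4

Check ¬t ∨ p → s at each position in order: 0 ✓, 1 ✓, 2 ✓, 3 ✓.
At position 4 the labels are {}, so ¬t ∨ p → s is false there. This is the first violation.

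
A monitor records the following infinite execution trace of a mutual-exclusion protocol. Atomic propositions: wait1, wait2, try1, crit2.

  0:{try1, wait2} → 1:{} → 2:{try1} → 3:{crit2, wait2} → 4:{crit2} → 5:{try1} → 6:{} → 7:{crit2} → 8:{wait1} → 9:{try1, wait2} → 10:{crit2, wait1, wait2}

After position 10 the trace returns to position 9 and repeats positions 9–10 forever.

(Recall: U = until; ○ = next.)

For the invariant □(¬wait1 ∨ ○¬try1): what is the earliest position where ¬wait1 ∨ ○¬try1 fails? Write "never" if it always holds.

8

Check ¬wait1 ∨ ○¬try1 at each position in order: 0 ✓, 1 ✓, 2 ✓, 3 ✓, 4 ✓, 5 ✓, 6 ✓, 7 ✓.
At position 8 the labels are {wait1} and the next position 9 has {try1, wait2}, so ¬wait1 ∨ ○¬try1 is false there. This is the first violation.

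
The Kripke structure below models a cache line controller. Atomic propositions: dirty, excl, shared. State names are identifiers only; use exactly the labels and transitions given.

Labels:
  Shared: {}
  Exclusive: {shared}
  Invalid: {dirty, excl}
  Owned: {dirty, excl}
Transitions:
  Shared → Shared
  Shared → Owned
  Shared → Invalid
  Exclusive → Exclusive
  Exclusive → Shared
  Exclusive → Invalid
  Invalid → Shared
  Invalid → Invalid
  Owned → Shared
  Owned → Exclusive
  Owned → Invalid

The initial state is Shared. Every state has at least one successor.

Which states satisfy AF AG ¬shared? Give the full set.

States satisfying AG ¬shared: ∅.
States satisfying AF AG ¬shared: ∅.

none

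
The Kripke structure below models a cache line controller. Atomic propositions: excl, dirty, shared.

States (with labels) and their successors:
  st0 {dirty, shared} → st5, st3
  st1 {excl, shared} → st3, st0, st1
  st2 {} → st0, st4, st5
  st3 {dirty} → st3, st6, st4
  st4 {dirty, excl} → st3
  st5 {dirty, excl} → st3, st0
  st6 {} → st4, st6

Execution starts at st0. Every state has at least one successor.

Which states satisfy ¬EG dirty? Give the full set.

{st1, st2, st6}

States satisfying dirty: {st0, st3, st4, st5}.
States satisfying EG dirty: {st0, st3, st4, st5}.
States satisfying ¬EG dirty: {st1, st2, st6}.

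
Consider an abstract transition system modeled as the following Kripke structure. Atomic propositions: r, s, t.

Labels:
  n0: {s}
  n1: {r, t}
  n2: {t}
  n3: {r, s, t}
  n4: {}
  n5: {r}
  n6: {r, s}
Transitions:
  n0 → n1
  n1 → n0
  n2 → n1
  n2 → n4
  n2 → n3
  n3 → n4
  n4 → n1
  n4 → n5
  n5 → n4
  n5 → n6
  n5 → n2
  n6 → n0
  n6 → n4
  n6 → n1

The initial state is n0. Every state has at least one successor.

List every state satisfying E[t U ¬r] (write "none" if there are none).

{n0, n1, n2, n3, n4}

States satisfying t: {n1, n2, n3}.
States satisfying ¬r: {n0, n2, n4}.
States satisfying E[t U ¬r]: {n0, n1, n2, n3, n4}.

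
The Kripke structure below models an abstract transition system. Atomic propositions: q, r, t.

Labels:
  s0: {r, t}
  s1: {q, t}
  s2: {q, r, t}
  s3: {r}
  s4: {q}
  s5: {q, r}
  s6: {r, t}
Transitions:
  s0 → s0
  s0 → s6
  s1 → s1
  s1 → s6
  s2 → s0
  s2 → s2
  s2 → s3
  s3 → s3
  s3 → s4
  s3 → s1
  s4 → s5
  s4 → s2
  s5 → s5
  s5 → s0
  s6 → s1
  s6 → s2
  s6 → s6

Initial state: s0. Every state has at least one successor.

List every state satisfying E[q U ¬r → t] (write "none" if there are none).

States satisfying q: {s1, s2, s4, s5}.
States satisfying ¬r → t: {s0, s1, s2, s3, s5, s6}.
States satisfying E[q U ¬r → t]: {s0, s1, s2, s3, s4, s5, s6}.

{s0, s1, s2, s3, s4, s5, s6}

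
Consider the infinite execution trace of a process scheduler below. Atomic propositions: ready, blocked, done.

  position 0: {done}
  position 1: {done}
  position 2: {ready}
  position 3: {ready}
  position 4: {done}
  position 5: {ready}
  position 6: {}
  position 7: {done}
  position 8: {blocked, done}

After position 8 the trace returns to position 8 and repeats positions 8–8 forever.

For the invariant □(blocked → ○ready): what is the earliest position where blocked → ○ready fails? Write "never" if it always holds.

8

Check blocked → ○ready at each position in order: 0 ✓, 1 ✓, 2 ✓, 3 ✓, 4 ✓, 5 ✓, 6 ✓, 7 ✓.
At position 8 the labels are {blocked, done} and the next position 8 has {blocked, done}, so blocked → ○ready is false there. This is the first violation.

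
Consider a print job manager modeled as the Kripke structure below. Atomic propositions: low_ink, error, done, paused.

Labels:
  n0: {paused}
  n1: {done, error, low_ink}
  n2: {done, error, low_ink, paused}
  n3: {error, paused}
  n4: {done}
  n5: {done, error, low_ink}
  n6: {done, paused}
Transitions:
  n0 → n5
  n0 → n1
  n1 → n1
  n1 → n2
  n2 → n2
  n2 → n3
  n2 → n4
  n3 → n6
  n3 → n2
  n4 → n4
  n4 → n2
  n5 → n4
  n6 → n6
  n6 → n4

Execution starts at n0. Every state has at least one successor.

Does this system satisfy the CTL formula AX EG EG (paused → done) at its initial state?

States satisfying EG EG (paused → done): {n1, n2, n4, n5, n6}.
States satisfying AX EG EG (paused → done): {n0, n1, n3, n4, n5, n6}.
n0 ∈ Sat(AX EG EG (paused → done)).

Yes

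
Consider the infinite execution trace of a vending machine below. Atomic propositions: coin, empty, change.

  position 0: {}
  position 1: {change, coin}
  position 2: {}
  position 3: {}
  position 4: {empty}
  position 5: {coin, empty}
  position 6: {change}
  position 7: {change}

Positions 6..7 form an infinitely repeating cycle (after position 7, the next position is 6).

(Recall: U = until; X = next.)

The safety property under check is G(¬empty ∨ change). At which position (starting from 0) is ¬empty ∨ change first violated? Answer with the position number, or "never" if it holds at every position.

4

Check ¬empty ∨ change at each position in order: 0 ✓, 1 ✓, 2 ✓, 3 ✓.
At position 4 the labels are {empty}, so ¬empty ∨ change is false there. This is the first violation.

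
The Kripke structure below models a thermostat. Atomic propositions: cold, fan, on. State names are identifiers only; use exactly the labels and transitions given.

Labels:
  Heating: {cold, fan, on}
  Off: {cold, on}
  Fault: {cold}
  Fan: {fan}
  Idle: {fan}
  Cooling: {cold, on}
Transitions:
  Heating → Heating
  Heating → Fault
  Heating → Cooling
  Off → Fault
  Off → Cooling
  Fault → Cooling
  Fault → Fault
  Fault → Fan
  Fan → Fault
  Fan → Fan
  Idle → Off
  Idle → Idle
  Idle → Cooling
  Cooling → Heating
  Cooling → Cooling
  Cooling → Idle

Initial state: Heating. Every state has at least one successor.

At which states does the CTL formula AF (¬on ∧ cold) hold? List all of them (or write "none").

{Fault}

States satisfying ¬on ∧ cold: {Fault}.
States satisfying AF (¬on ∧ cold): {Fault}.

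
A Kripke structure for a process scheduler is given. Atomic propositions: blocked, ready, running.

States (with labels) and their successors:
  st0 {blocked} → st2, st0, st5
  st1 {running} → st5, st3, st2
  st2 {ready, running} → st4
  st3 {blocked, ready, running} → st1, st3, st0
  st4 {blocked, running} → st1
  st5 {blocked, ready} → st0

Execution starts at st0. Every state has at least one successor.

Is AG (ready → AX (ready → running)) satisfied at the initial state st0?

Yes

States satisfying ready → AX (ready → running): {st0, st1, st2, st3, st4, st5}.
States satisfying AG (ready → AX (ready → running)): {st0, st1, st2, st3, st4, st5}.
Every state reachable from st0 satisfies ready → AX (ready → running).
st0 ∈ Sat(AG (ready → AX (ready → running))).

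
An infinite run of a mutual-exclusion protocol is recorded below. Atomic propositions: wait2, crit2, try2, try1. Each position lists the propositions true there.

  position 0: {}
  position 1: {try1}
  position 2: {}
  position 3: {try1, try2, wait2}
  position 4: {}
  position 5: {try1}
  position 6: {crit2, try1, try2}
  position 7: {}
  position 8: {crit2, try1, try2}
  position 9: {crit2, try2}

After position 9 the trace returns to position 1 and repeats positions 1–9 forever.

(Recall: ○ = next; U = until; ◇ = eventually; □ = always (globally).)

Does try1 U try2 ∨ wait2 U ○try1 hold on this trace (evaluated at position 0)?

Walking from position 0: at position 0, try2 has not yet held and try1 fails, so try1 U try2 is false.
Walking from position 0: ○try1 first holds at position 0, and wait2 holds at every earlier position along the way, so wait2 U ○try1 holds.
At position 0: try1 U try2 is false; wait2 U ○try1 is true; so try1 U try2 ∨ wait2 U ○try1 is true.

Holds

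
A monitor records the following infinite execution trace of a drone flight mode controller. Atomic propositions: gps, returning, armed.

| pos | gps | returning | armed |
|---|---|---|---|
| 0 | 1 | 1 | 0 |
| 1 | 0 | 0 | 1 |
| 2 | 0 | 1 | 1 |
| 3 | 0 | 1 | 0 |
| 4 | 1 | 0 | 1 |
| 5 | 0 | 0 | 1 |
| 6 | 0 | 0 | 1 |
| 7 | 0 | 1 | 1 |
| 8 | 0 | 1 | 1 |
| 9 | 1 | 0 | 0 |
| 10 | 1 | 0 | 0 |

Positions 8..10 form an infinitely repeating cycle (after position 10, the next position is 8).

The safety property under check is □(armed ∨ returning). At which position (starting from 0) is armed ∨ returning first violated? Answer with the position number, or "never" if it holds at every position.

Check armed ∨ returning at each position in order: 0 ✓, 1 ✓, 2 ✓, 3 ✓, 4 ✓, 5 ✓, 6 ✓, 7 ✓, 8 ✓.
At position 9 the labels are {gps}, so armed ∨ returning is false there. This is the first violation.

9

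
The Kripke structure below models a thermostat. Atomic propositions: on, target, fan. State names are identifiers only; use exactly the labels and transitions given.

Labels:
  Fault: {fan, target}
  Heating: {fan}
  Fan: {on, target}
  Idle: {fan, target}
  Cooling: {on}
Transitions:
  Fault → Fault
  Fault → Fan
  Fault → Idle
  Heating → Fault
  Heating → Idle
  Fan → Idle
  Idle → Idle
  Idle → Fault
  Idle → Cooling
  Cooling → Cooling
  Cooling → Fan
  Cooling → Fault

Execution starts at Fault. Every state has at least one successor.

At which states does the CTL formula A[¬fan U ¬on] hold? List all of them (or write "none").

States satisfying ¬fan: {Fan, Cooling}.
States satisfying ¬on: {Fault, Heating, Idle}.
States satisfying A[¬fan U ¬on]: {Fault, Heating, Fan, Idle}.

{Fault, Heating, Fan, Idle}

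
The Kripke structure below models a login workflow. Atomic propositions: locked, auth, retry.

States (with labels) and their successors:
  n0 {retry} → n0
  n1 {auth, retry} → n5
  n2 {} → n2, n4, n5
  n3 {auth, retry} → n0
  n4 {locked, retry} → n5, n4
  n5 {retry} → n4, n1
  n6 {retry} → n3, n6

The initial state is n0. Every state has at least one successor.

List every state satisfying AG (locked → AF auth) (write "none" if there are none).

{n0, n3, n6}

States satisfying locked → AF auth: {n0, n1, n2, n3, n5, n6}.
States satisfying AG (locked → AF auth): {n0, n3, n6}.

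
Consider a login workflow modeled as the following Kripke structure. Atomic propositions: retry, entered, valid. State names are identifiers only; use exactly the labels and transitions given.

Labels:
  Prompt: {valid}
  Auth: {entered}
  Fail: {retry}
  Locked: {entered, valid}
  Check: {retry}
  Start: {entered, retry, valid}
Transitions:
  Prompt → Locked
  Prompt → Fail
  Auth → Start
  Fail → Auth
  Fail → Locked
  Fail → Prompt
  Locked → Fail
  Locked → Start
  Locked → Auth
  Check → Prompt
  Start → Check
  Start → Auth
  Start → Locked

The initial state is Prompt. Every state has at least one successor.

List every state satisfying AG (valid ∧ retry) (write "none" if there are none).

States satisfying valid ∧ retry: {Start}.
States satisfying AG (valid ∧ retry): ∅.

none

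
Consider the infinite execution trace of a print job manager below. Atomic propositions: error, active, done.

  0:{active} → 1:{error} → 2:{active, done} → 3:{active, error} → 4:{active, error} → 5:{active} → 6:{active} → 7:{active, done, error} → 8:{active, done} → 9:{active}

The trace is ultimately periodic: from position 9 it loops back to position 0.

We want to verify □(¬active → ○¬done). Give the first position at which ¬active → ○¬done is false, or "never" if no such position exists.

1

Check ¬active → ○¬done at each position in order: 0 ✓.
At position 1 the labels are {error} and the next position 2 has {active, done}, so ¬active → ○¬done is false there. This is the first violation.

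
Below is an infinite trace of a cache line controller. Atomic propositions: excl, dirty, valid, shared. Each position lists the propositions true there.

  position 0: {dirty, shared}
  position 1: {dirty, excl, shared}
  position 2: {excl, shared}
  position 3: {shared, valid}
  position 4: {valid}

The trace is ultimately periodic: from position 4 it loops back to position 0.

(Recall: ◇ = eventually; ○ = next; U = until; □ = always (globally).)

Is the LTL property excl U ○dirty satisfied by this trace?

Yes

Walking from position 0: ○dirty first holds at position 0, and excl holds at every earlier position along the way, so excl U ○dirty holds.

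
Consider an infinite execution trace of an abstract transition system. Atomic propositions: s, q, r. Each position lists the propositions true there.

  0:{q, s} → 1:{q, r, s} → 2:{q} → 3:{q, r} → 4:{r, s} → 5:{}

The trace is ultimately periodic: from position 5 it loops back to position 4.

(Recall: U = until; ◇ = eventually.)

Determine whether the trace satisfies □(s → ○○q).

Does not hold

s → ○○q must hold at every position from 0 onward. It fails at position 4, so □(s → ○○q) is false.
Positions where s holds: 0, 1, 4.
Check ○○q at each: 0→ok, 1→ok, 4→fails.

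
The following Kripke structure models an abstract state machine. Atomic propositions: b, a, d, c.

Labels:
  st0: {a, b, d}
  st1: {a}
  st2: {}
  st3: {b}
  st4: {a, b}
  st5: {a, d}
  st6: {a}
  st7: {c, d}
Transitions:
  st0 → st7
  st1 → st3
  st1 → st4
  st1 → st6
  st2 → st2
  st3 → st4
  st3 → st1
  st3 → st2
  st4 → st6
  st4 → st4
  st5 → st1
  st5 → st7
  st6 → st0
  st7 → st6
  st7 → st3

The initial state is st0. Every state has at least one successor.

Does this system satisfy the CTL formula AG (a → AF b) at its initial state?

States satisfying a → AF b: {st0, st1, st2, st3, st4, st5, st6, st7}.
States satisfying AG (a → AF b): {st0, st1, st2, st3, st4, st5, st6, st7}.
Every state reachable from st0 satisfies a → AF b.
st0 ∈ Sat(AG (a → AF b)).

Yes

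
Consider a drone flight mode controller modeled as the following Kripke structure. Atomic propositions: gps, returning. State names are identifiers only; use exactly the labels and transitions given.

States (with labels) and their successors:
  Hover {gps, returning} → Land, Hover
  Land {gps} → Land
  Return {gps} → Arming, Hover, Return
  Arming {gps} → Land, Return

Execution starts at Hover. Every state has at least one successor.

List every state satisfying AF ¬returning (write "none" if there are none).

{Land, Return, Arming}

States satisfying ¬returning: {Land, Return, Arming}.
States satisfying AF ¬returning: {Land, Return, Arming}.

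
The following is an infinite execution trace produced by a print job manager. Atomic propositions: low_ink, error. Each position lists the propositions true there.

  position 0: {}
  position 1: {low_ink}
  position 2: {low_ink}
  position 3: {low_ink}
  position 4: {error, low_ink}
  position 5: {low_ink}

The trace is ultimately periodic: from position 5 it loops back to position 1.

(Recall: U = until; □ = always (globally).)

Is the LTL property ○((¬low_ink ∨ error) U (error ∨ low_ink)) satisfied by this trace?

The position after 0 is 1; (¬low_ink ∨ error) U (error ∨ low_ink) is true there.

Holds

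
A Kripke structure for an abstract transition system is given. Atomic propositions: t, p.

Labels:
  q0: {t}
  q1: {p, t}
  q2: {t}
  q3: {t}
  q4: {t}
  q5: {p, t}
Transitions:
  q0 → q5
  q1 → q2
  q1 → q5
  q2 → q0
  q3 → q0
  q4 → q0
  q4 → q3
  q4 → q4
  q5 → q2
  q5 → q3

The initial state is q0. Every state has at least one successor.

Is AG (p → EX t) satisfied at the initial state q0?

States satisfying p → EX t: {q0, q1, q2, q3, q4, q5}.
States satisfying AG (p → EX t): {q0, q1, q2, q3, q4, q5}.
Every state reachable from q0 satisfies p → EX t.
q0 ∈ Sat(AG (p → EX t)).

Satisfied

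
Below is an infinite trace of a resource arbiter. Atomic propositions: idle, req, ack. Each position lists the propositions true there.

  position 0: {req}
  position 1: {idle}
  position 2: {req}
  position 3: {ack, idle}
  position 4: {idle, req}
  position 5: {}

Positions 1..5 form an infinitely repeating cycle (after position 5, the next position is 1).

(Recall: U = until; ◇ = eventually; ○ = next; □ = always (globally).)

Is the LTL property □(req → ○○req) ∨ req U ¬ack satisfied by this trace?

req → ○○req must hold at every position from 0 onward. It fails at position 4, so □(req → ○○req) is false.
Positions where req holds: 0, 2, 4.
Check ○○req at each: 0→ok, 2→ok, 4→fails.
Walking from position 0: ¬ack first holds at position 0, and req holds at every earlier position along the way, so req U ¬ack holds.
At position 0: □(req → ○○req) is false; req U ¬ack is true; so □(req → ○○req) ∨ req U ¬ack is true.

Holds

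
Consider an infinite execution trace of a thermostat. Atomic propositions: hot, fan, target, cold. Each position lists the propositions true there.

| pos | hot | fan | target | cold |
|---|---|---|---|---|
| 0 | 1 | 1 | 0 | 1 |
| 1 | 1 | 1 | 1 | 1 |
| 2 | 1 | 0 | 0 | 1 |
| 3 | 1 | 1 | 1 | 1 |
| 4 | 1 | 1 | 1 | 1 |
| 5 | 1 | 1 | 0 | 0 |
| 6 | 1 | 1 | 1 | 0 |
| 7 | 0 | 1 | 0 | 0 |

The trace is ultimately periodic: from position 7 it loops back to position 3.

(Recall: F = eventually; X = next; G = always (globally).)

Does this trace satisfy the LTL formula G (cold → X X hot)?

Yes

cold → X X hot holds at every position 0..7, and those are all positions ever visited, so G (cold → X X hot) holds.
Positions where cold holds: 0, 1, 2, 3, 4.
Check X X hot at each: 0→ok, 1→ok, 2→ok, 3→ok, 4→ok.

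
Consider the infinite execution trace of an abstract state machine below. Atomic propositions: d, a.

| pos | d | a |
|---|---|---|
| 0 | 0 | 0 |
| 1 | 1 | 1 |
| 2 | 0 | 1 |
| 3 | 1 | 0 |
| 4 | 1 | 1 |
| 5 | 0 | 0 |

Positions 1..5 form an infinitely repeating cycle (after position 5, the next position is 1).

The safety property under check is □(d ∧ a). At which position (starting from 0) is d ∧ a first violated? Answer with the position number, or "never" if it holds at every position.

At position 0 the labels are {}, so d ∧ a is false there. This is the first violation.

0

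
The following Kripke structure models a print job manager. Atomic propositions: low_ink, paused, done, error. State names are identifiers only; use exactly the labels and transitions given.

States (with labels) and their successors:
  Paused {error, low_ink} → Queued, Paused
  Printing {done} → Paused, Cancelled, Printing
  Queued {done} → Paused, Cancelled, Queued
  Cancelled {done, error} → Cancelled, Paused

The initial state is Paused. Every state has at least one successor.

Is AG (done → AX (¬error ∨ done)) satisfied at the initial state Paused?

States satisfying done → AX (¬error ∨ done): {Paused}.
States satisfying AG (done → AX (¬error ∨ done)): ∅.
Cancelled is reachable from Paused and violates done → AX (¬error ∨ done), so AG fails at Paused.
Paused ∉ Sat(AG (done → AX (¬error ∨ done))).

Violated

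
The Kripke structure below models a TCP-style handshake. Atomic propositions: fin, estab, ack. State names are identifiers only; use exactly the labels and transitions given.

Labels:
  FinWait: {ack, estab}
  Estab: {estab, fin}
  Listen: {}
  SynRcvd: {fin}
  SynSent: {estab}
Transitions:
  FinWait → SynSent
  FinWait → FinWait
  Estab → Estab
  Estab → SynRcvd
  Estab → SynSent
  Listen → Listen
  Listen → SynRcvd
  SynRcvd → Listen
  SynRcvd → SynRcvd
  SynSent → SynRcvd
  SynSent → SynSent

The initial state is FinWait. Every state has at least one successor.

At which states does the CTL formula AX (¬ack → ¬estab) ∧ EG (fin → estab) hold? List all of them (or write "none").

{Listen}

States satisfying ¬ack → ¬estab: {FinWait, Listen, SynRcvd}.
States satisfying AX (¬ack → ¬estab): {Listen, SynRcvd}.
States satisfying fin → estab: {FinWait, Estab, Listen, SynSent}.
States satisfying EG (fin → estab): {FinWait, Estab, Listen, SynSent}.
States satisfying AX (¬ack → ¬estab) ∧ EG (fin → estab): {Listen}.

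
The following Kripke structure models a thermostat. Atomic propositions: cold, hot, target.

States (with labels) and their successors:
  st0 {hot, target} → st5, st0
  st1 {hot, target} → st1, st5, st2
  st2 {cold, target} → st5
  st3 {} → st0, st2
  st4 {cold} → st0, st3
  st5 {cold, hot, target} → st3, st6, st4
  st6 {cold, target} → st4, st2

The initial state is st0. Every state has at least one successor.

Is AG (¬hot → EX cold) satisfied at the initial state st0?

Does not hold

States satisfying ¬hot → EX cold: {st0, st1, st2, st3, st5, st6}.
States satisfying AG (¬hot → EX cold): ∅.
st4 is reachable from st0 and violates ¬hot → EX cold, so AG fails at st0.
st0 ∉ Sat(AG (¬hot → EX cold)).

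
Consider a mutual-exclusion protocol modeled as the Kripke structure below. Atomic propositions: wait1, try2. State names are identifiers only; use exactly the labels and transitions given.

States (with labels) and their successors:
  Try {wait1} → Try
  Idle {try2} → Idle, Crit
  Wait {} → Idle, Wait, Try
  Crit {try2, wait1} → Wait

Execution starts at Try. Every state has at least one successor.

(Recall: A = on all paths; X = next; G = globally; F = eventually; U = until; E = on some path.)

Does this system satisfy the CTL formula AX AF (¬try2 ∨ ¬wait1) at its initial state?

States satisfying AF (¬try2 ∨ ¬wait1): {Try, Idle, Wait, Crit}.
States satisfying AX AF (¬try2 ∨ ¬wait1): {Try, Idle, Wait, Crit}.
Try ∈ Sat(AX AF (¬try2 ∨ ¬wait1)).

Yes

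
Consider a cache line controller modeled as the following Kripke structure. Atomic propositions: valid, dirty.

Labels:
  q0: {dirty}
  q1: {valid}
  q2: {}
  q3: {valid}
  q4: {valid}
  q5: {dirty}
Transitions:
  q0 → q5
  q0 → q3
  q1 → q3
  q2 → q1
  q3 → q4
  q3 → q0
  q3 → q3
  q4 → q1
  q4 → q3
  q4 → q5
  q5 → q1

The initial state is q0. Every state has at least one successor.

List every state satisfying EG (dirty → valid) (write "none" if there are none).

{q1, q2, q3, q4}

States satisfying dirty → valid: {q1, q2, q3, q4}.
States satisfying EG (dirty → valid): {q1, q2, q3, q4}.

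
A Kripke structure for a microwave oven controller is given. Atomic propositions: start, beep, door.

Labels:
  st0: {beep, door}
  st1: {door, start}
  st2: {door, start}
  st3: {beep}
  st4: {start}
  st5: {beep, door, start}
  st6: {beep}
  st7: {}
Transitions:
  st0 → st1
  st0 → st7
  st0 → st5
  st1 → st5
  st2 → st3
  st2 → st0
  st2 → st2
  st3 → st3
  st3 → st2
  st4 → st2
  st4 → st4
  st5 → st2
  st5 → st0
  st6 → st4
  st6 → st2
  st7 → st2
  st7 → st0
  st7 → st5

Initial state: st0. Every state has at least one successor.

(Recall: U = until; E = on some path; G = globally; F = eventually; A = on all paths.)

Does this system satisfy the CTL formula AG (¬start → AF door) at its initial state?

No

States satisfying ¬start → AF door: {st0, st1, st2, st4, st5, st7}.
States satisfying AG (¬start → AF door): ∅.
st3 is reachable from st0 and violates ¬start → AF door, so AG fails at st0.
st0 ∉ Sat(AG (¬start → AF door)).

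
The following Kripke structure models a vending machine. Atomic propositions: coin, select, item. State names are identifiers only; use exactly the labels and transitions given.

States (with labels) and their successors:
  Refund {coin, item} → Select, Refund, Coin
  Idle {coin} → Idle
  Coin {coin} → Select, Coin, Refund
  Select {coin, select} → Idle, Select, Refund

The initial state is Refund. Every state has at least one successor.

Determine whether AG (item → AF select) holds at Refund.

Violated

States satisfying item → AF select: {Idle, Coin, Select}.
States satisfying AG (item → AF select): {Idle}.
Refund is reachable from Refund and violates item → AF select, so AG fails at Refund.
Refund ∉ Sat(AG (item → AF select)).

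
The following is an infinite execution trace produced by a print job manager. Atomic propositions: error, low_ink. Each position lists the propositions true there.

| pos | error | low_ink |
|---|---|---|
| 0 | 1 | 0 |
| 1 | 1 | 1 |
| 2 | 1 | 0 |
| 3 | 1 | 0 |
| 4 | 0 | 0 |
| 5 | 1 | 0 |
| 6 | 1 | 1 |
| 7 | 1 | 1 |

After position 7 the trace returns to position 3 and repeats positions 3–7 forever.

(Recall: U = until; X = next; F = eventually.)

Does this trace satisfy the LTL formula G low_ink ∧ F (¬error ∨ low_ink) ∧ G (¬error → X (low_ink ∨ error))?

No

¬error → X (low_ink ∨ error) holds at every position 0..7, and those are all positions ever visited, so G (¬error → X (low_ink ∨ error)) holds.
Positions where ¬error holds: 4.
Check X (low_ink ∨ error) at each: 4→ok.
At position 0: G low_ink ∧ F (¬error ∨ low_ink) is false; G (¬error → X (low_ink ∨ error)) is true; so G low_ink ∧ F (¬error ∨ low_ink) ∧ G (¬error → X (low_ink ∨ error)) is false.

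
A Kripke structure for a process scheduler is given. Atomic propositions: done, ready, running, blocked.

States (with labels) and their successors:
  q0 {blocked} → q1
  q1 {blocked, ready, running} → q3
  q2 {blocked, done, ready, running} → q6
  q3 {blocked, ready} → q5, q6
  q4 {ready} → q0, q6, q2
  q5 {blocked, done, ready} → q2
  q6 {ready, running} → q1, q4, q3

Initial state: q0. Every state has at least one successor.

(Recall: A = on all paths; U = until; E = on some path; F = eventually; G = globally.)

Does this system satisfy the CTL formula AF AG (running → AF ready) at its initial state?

States satisfying AG (running → AF ready): {q0, q1, q2, q3, q4, q5, q6}.
States satisfying AF AG (running → AF ready): {q0, q1, q2, q3, q4, q5, q6}.
q0 ∈ Sat(AF AG (running → AF ready)).

Satisfied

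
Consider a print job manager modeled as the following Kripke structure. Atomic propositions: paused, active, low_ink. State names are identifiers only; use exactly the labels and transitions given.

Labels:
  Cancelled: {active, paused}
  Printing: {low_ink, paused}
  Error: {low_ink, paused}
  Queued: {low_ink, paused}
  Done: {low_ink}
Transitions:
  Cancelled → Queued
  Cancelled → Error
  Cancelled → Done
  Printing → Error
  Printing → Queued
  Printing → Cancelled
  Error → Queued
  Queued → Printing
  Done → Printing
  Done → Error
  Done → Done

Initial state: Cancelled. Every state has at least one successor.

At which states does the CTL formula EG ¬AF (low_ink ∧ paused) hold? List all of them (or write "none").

States satisfying ¬AF (low_ink ∧ paused): {Cancelled, Done}.
States satisfying EG ¬AF (low_ink ∧ paused): {Cancelled, Done}.

{Cancelled, Done}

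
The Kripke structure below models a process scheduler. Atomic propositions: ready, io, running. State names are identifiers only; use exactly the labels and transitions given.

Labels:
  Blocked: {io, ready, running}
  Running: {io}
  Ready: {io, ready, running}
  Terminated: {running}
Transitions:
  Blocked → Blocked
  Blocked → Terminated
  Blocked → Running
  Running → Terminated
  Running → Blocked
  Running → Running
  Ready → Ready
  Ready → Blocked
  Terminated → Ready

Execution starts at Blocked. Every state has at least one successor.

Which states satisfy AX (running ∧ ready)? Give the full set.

States satisfying running ∧ ready: {Blocked, Ready}.
States satisfying AX (running ∧ ready): {Ready, Terminated}.

{Ready, Terminated}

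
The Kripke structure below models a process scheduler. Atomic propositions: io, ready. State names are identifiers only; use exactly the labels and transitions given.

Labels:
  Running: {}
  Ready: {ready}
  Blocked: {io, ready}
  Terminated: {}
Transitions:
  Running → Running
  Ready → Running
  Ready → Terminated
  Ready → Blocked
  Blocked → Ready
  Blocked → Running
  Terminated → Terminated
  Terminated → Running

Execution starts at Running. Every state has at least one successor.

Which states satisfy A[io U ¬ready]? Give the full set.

{Running, Terminated}

States satisfying io: {Blocked}.
States satisfying ¬ready: {Running, Terminated}.
States satisfying A[io U ¬ready]: {Running, Terminated}.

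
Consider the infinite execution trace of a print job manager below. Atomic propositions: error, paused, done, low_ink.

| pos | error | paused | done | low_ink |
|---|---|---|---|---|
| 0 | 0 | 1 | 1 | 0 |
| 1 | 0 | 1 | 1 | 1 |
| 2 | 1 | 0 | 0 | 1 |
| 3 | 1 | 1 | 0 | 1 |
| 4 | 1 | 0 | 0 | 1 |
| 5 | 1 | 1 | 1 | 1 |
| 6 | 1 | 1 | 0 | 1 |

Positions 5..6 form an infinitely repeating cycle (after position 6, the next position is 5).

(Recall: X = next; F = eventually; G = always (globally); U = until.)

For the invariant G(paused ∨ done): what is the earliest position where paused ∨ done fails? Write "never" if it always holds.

Check paused ∨ done at each position in order: 0 ✓, 1 ✓.
At position 2 the labels are {error, low_ink}, so paused ∨ done is false there. This is the first violation.

2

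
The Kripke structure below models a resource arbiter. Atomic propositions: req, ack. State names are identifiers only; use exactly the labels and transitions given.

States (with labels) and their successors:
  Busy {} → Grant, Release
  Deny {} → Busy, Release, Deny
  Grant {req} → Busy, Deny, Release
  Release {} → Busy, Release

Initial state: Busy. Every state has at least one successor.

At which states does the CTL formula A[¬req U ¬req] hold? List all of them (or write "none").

States satisfying ¬req: {Busy, Deny, Release}.
States satisfying A[¬req U ¬req]: {Busy, Deny, Release}.

{Busy, Deny, Release}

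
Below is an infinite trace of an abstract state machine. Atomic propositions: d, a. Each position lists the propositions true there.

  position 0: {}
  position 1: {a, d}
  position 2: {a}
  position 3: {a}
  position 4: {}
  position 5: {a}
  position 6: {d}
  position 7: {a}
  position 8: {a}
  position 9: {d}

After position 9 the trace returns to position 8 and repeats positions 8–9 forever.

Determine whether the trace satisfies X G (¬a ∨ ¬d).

The position after 0 is 1; G (¬a ∨ ¬d) is false there.

Violated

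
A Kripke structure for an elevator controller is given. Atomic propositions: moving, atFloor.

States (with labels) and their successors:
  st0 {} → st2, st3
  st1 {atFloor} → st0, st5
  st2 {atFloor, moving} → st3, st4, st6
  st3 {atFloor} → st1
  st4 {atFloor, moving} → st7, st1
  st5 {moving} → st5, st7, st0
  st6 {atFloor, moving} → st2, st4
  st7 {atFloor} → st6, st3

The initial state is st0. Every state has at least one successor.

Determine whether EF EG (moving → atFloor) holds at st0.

Yes

States satisfying EG (moving → atFloor): {st0, st1, st2, st3, st4, st6, st7}.
States satisfying EF EG (moving → atFloor): {st0, st1, st2, st3, st4, st5, st6, st7}.
Some path from st0 reaches a state where EG (moving → atFloor) holds.
st0 ∈ Sat(EF EG (moving → atFloor)).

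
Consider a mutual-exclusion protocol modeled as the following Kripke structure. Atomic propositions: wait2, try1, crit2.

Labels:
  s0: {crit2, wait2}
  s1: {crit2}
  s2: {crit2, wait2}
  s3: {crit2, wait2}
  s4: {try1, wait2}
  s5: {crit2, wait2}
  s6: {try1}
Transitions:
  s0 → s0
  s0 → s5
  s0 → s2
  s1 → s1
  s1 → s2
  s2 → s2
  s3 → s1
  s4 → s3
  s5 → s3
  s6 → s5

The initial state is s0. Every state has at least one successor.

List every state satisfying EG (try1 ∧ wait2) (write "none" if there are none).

none

States satisfying try1 ∧ wait2: {s4}.
States satisfying EG (try1 ∧ wait2): ∅.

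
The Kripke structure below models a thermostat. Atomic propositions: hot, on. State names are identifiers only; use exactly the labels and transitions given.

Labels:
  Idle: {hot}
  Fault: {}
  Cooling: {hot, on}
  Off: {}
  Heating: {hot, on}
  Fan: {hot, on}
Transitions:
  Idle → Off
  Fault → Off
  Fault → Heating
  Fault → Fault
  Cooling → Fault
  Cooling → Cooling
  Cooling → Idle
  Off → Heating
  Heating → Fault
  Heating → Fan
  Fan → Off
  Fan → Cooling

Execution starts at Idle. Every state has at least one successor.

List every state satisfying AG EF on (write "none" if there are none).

{Idle, Fault, Cooling, Off, Heating, Fan}

States satisfying EF on: {Idle, Fault, Cooling, Off, Heating, Fan}.
States satisfying AG EF on: {Idle, Fault, Cooling, Off, Heating, Fan}.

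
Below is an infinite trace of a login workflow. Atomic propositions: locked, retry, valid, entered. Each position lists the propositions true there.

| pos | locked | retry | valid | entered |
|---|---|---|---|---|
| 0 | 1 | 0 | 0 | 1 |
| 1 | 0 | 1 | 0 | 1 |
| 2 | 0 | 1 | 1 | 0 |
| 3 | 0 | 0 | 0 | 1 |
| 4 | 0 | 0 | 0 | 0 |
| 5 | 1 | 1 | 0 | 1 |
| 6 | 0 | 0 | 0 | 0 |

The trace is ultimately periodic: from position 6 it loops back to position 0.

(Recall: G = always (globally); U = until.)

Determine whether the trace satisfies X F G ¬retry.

No

The position after 0 is 1; F G ¬retry is false there.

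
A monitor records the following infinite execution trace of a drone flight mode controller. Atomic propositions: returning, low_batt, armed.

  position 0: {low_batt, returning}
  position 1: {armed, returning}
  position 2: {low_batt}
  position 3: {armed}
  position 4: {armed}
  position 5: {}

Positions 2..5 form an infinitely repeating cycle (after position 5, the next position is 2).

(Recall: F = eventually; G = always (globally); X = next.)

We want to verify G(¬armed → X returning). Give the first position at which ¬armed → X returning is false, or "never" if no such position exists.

Check ¬armed → X returning at each position in order: 0 ✓, 1 ✓.
At position 2 the labels are {low_batt} and the next position 3 has {armed}, so ¬armed → X returning is false there. This is the first violation.

2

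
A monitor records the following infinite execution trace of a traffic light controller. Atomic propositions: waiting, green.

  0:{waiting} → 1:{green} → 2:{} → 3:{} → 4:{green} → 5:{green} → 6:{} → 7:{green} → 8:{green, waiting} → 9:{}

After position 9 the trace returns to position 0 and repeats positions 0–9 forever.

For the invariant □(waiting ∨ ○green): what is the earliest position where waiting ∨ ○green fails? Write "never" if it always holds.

1

Check waiting ∨ ○green at each position in order: 0 ✓.
At position 1 the labels are {green} and the next position 2 has {}, so waiting ∨ ○green is false there. This is the first violation.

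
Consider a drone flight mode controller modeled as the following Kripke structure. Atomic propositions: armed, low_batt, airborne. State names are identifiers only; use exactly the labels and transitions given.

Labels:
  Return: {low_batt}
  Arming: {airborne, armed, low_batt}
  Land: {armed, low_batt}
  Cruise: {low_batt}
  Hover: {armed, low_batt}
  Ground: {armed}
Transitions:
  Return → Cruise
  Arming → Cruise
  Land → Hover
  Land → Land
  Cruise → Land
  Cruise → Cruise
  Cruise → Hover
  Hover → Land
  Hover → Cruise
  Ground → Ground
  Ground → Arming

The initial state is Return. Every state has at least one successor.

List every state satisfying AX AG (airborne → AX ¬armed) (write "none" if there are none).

{Return, Arming, Land, Cruise, Hover, Ground}

States satisfying AG (airborne → AX ¬armed): {Return, Arming, Land, Cruise, Hover, Ground}.
States satisfying AX AG (airborne → AX ¬armed): {Return, Arming, Land, Cruise, Hover, Ground}.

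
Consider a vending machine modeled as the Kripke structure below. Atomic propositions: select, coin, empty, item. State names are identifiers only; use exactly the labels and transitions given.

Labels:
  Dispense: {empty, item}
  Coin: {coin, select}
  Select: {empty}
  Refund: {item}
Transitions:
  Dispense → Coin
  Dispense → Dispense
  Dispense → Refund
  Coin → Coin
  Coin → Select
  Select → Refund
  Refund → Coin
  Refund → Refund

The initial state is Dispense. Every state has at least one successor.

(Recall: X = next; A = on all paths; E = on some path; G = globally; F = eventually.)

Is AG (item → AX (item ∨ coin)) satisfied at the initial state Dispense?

Yes

States satisfying item → AX (item ∨ coin): {Dispense, Coin, Select, Refund}.
States satisfying AG (item → AX (item ∨ coin)): {Dispense, Coin, Select, Refund}.
Every state reachable from Dispense satisfies item → AX (item ∨ coin).
Dispense ∈ Sat(AG (item → AX (item ∨ coin))).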